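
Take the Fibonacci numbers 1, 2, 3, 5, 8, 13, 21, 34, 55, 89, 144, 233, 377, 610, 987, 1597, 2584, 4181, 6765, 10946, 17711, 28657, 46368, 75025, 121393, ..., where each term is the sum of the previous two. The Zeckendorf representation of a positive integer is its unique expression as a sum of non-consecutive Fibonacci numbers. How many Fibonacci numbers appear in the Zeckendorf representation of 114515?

10

Greedy algorithm:
114515 − 75025 = 39490
39490 − 28657 = 10833
10833 − 6765 = 4068
4068 − 2584 = 1484
1484 − 987 = 497
497 − 377 = 120
120 − 89 = 31
31 − 21 = 10
10 − 8 = 2
2 − 2 = 0
114515 = 75025 + 28657 + 6765 + 2584 + 987 + 377 + 89 + 21 + 8 + 2, which has 10 terms.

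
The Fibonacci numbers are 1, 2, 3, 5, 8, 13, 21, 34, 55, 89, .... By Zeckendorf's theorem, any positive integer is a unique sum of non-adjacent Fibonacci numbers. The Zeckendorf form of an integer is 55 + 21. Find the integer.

55 + 21 = 76.

76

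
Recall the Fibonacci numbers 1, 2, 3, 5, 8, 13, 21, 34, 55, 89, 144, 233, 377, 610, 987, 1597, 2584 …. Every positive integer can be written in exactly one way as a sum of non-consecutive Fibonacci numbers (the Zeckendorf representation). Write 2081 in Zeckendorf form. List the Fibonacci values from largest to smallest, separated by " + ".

take 1597 (≤ 2081); 2081 − 1597 = 484
take 377 (≤ 484); 484 − 377 = 107
take 89 (≤ 107); 107 − 89 = 18
take 13 (≤ 18); 18 − 13 = 5
take 5 (≤ 5); 5 − 5 = 0
So 2081 = 1597 + 377 + 89 + 13 + 5, with no two terms consecutive in the sequence.

1597 + 377 + 89 + 13 + 5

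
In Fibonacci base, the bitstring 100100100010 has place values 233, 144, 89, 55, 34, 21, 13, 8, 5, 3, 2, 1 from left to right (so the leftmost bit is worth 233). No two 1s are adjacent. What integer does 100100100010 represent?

303

Summing the place values of the 1 bits: 233 + 55 + 13 + 2 = 303.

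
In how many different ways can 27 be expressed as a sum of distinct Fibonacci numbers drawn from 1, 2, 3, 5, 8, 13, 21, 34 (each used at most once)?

Each representation comes from the Zeckendorf form by replacing some F_k with F_{k−1} + F_{k−2} where possible.
27 = 21+5+1 = 21+3+2+1 = 13+8+5+1 = 13+8+3+2+1 — 4 representations.

4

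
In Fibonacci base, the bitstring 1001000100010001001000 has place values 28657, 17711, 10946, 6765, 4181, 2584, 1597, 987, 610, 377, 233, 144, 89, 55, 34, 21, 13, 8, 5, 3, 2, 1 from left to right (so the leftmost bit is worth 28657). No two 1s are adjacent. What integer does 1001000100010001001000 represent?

Summing the place values of the 1 bits: 28657 + 6765 + 987 + 144 + 21 + 5 = 36579.

36579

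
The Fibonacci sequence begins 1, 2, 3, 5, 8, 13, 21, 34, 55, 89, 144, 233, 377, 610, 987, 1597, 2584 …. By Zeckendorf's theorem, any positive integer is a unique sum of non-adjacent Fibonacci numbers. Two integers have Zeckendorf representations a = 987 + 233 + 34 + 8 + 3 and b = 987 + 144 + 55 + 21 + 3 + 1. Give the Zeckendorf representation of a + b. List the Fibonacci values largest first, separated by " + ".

1597 + 610 + 233 + 34 + 2

The two numbers are 1265 and 1211, so their sum is 2476.
1597 ≤ 2476 < 2584, so take 1597; remainder 879
610 ≤ 879 < 987, so take 610; remainder 269
233 ≤ 269 < 377, so take 233; remainder 36
34 ≤ 36 < 55, so take 34; remainder 2
2 ≤ 2 < 3, so take 2; remainder 0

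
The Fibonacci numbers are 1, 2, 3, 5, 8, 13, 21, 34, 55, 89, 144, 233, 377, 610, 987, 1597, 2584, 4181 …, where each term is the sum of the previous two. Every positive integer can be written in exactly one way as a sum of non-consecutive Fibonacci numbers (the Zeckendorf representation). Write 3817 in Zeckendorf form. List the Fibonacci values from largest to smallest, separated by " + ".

2584 ≤ 3817 < 4181, so take 2584; remainder 1233
987 ≤ 1233 < 1597, so take 987; remainder 246
233 ≤ 246 < 377, so take 233; remainder 13
13 ≤ 13 < 21, so take 13; remainder 0
So 3817 = 2584 + 987 + 233 + 13, with no two terms consecutive in the sequence.

2584 + 987 + 233 + 13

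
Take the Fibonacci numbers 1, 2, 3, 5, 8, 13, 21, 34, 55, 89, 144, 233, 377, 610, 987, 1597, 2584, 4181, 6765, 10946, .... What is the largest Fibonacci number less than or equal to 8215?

6765 ≤ 8215 < 10946, so the largest Fibonacci number not exceeding 8215 is 6765.

6765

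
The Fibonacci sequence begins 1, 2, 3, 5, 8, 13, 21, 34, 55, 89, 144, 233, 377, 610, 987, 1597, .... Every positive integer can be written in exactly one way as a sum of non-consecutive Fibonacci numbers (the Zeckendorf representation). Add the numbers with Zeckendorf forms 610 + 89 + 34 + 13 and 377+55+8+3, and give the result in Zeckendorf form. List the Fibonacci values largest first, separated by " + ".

987 + 144 + 55 + 3

The two numbers are 746 and 443, so their sum is 1189.
Greedy algorithm:
987 ≤ 1189 < 1597, so take 987; remainder 202
144 ≤ 202 < 233, so take 144; remainder 58
55 ≤ 58 < 89, so take 55; remainder 3
3 ≤ 3 < 5, so take 3; remainder 0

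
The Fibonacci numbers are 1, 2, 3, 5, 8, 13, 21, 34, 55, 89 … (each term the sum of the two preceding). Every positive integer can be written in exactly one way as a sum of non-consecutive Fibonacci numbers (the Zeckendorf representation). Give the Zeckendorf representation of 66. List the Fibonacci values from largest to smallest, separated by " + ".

subtract 55 from 66: 11 remains
subtract 8 from 11: 3 remains
subtract 3 from 3: 0 remains
So 66 = 55 + 8 + 3, with no two terms consecutive in the sequence.

55 + 8 + 3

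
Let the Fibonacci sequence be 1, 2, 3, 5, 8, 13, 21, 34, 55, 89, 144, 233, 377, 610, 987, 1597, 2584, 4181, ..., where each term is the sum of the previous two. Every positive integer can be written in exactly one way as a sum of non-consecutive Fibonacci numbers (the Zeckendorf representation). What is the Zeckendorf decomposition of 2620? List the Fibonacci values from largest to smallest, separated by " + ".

2584 + 34 + 2

2620: greatest Fibonacci not exceeding it is 2584, leaving 36
36: greatest Fibonacci not exceeding it is 34, leaving 2
2: greatest Fibonacci not exceeding it is 2, leaving 0
So 2620 = 2584 + 34 + 2, with no two terms consecutive in the sequence.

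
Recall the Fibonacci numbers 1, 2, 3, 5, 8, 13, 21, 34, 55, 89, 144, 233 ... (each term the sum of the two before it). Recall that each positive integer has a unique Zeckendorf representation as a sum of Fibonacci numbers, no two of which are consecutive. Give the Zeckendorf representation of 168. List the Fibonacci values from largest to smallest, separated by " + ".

Greedy algorithm:
largest Fibonacci ≤ 168 is 144; 168 − 144 = 24
largest Fibonacci ≤ 24 is 21; 24 − 21 = 3
largest Fibonacci ≤ 3 is 3; 3 − 3 = 0
So 168 = 144 + 21 + 3, with no two terms consecutive in the sequence.

144 + 21 + 3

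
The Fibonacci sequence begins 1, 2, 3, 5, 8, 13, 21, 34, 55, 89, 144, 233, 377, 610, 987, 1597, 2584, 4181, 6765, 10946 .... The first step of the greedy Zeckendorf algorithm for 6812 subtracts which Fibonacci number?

6765 ≤ 6812 < 10946, so the largest Fibonacci number not exceeding 6812 is 6765.

6765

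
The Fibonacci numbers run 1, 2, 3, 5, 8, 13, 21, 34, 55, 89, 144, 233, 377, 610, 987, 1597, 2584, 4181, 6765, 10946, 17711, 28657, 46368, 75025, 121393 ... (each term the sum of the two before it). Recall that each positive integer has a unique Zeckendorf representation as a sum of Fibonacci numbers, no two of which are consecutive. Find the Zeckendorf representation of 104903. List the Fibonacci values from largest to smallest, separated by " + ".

75025 + 28657 + 987 + 233 + 1

largest Fibonacci ≤ 104903 is 75025; 104903 − 75025 = 29878
largest Fibonacci ≤ 29878 is 28657; 29878 − 28657 = 1221
largest Fibonacci ≤ 1221 is 987; 1221 − 987 = 234
largest Fibonacci ≤ 234 is 233; 234 − 233 = 1
largest Fibonacci ≤ 1 is 1; 1 − 1 = 0
So 104903 = 75025 + 28657 + 987 + 233 + 1, with no two terms consecutive in the sequence.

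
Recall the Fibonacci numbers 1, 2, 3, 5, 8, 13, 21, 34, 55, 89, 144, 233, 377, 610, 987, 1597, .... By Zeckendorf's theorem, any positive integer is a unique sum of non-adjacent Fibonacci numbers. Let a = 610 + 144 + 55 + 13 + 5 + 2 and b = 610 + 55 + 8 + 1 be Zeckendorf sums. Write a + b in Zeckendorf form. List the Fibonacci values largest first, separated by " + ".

The two numbers are 829 and 674, so their sum is 1503.
subtract 987 from 1503: 516 remains
subtract 377 from 516: 139 remains
subtract 89 from 139: 50 remains
subtract 34 from 50: 16 remains
subtract 13 from 16: 3 remains
subtract 3 from 3: 0 remains

987 + 377 + 89 + 34 + 13 + 3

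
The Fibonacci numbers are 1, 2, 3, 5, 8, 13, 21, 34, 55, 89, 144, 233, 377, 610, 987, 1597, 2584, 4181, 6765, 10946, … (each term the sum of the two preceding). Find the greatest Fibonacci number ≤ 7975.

6765

6765 ≤ 7975 < 10946, so the largest Fibonacci number not exceeding 7975 is 6765.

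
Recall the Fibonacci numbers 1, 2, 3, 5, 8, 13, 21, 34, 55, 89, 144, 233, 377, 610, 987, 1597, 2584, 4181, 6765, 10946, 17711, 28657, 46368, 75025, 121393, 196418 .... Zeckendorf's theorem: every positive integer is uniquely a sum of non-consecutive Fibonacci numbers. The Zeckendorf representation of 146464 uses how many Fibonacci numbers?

take 121393 (≤ 146464); 146464 − 121393 = 25071
take 17711 (≤ 25071); 25071 − 17711 = 7360
take 6765 (≤ 7360); 7360 − 6765 = 595
take 377 (≤ 595); 595 − 377 = 218
take 144 (≤ 218); 218 − 144 = 74
take 55 (≤ 74); 74 − 55 = 19
take 13 (≤ 19); 19 − 13 = 6
take 5 (≤ 6); 6 − 5 = 1
take 1 (≤ 1); 1 − 1 = 0
146464 = 121393 + 17711 + 6765 + 377 + 144 + 55 + 13 + 5 + 1, which has 9 terms.

9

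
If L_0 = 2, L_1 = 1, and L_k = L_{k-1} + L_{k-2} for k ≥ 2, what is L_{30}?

Iterating the recurrence up to L_{25} = 167761 and L_{24} = 103682:
L_{26} = L_{25} + L_{24} = 167761 + 103682 = 271443
L_{27} = L_{26} + L_{25} = 271443 + 167761 = 439204
L_{28} = L_{27} + L_{26} = 439204 + 271443 = 710647
L_{29} = L_{28} + L_{27} = 710647 + 439204 = 1149851
L_{30} = L_{29} + L_{28} = 1149851 + 710647 = 1860498

1860498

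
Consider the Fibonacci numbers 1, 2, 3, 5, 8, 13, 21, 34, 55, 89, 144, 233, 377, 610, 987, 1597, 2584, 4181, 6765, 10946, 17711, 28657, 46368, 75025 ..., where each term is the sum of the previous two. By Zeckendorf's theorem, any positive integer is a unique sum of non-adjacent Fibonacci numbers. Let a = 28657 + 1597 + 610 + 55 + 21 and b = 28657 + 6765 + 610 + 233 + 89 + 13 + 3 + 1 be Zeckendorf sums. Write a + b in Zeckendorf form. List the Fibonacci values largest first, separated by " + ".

46368 + 17711 + 2584 + 610 + 34 + 3 + 1

The two numbers are 30940 and 36371, so their sum is 67311.
largest Fibonacci ≤ 67311 is 46368; 67311 − 46368 = 20943
largest Fibonacci ≤ 20943 is 17711; 20943 − 17711 = 3232
largest Fibonacci ≤ 3232 is 2584; 3232 − 2584 = 648
largest Fibonacci ≤ 648 is 610; 648 − 610 = 38
largest Fibonacci ≤ 38 is 34; 38 − 34 = 4
largest Fibonacci ≤ 4 is 3; 4 − 3 = 1
largest Fibonacci ≤ 1 is 1; 1 − 1 = 0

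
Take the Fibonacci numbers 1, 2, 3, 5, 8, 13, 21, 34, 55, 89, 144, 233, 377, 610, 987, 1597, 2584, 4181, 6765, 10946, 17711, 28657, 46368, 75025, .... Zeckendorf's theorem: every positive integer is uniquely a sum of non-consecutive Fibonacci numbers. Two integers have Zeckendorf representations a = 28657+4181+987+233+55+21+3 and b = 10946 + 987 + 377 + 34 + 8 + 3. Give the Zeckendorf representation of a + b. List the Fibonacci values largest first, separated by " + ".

46368 + 89 + 34 + 1

The two numbers are 34137 and 12355, so their sum is 46492.
Greedily peel off the largest Fibonacci term at each step:
46492 − 46368 = 124
124 − 89 = 35
35 − 34 = 1
1 − 1 = 0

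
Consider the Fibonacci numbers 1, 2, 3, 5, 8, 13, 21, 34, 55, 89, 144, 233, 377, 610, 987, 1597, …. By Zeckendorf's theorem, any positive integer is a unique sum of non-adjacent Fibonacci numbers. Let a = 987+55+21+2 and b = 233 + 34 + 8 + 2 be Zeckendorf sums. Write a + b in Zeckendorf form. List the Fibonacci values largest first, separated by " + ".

The two numbers are 1065 and 277, so their sum is 1342.
subtract 987 from 1342: 355 remains
subtract 233 from 355: 122 remains
subtract 89 from 122: 33 remains
subtract 21 from 33: 12 remains
subtract 8 from 12: 4 remains
subtract 3 from 4: 1 remains
subtract 1 from 1: 0 remains

987 + 233 + 89 + 21 + 8 + 3 + 1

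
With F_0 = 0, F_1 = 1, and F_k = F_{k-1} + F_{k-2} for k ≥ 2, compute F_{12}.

Iterating the recurrence up to F_{8} = 21 and F_{7} = 13:
F_{9} = F_{8} + F_{7} = 21 + 13 = 34
F_{10} = F_{9} + F_{8} = 34 + 21 = 55
F_{11} = F_{10} + F_{9} = 55 + 34 = 89
F_{12} = F_{11} + F_{10} = 89 + 55 = 144

144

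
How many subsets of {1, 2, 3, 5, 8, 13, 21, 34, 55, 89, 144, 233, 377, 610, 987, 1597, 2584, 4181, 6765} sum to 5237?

Each representation comes from the Zeckendorf form by replacing some F_k with F_{k−1} + F_{k−2} where possible.
5237 = 4181+987+55+13+1 = 4181+987+55+8+5+1 = 4181+987+34+21+13+1 = 4181+610+377+55+13+1 = … (38 more), for 42 in all.

42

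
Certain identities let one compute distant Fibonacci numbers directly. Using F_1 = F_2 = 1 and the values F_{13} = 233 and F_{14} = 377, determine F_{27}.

196418

By F_{2k+1} = F_k² + F_{k+1}²: F_{27} = 233² + 377² = 54289 + 142129 = 196418.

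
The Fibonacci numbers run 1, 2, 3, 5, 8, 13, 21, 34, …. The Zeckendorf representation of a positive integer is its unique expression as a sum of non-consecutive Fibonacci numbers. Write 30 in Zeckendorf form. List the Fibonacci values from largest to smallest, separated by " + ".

Greedy algorithm:
30: greatest Fibonacci not exceeding it is 21, leaving 9
9: greatest Fibonacci not exceeding it is 8, leaving 1
1: greatest Fibonacci not exceeding it is 1, leaving 0
So 30 = 21 + 8 + 1, with no two terms consecutive in the sequence.

21 + 8 + 1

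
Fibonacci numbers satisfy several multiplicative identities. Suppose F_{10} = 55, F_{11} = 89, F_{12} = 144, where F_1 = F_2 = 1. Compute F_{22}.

17711

By the addition formula F_{m+n} = F_m F_{n+1} + F_{m−1} F_n with m=12, n=10: F_{22} = 144·89 + 89·55 = 12816 + 4895 = 17711.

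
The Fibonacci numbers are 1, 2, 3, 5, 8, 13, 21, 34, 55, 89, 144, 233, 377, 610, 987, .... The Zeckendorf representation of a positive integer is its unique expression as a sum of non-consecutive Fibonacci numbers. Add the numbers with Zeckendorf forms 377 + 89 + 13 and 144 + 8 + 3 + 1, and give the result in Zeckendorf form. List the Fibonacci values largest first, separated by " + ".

610 + 21 + 3 + 1

The two numbers are 479 and 156, so their sum is 635.
take 610 (≤ 635); 635 − 610 = 25
take 21 (≤ 25); 25 − 21 = 4
take 3 (≤ 4); 4 − 3 = 1
take 1 (≤ 1); 1 − 1 = 0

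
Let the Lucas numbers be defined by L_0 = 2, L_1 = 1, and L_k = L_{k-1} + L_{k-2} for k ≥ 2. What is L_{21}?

Iterating the recurrence up to L_{16} = 2207 and L_{15} = 1364:
L_{17} = L_{16} + L_{15} = 2207 + 1364 = 3571
L_{18} = L_{17} + L_{16} = 3571 + 2207 = 5778
L_{19} = L_{18} + L_{17} = 5778 + 3571 = 9349
L_{20} = L_{19} + L_{18} = 9349 + 5778 = 15127
L_{21} = L_{20} + L_{19} = 15127 + 9349 = 24476

24476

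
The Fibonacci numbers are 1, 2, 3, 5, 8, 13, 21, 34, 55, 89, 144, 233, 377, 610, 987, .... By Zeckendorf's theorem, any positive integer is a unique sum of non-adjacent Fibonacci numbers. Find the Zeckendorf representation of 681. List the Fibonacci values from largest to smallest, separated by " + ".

610 + 55 + 13 + 3

Greedy algorithm:
681 − 610 = 71
71 − 55 = 16
16 − 13 = 3
3 − 3 = 0
So 681 = 610 + 55 + 13 + 3, with no two terms consecutive in the sequence.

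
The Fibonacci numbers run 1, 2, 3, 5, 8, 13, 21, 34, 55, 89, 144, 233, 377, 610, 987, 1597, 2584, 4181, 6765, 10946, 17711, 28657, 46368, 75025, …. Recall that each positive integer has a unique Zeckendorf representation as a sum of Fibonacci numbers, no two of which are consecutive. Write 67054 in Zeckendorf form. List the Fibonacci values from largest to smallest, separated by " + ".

46368 + 17711 + 2584 + 377 + 13 + 1

67054 − 46368 = 20686
20686 − 17711 = 2975
2975 − 2584 = 391
391 − 377 = 14
14 − 13 = 1
1 − 1 = 0
So 67054 = 46368 + 17711 + 2584 + 377 + 13 + 1, with no two terms consecutive in the sequence.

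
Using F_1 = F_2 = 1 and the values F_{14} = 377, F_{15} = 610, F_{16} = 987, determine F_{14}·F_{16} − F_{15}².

-1

377·987 − 610² = 372099 − 372100 = -1. (Cassini's identity: F_{k−1}F_{k+1} − F_k² = (−1)^k.)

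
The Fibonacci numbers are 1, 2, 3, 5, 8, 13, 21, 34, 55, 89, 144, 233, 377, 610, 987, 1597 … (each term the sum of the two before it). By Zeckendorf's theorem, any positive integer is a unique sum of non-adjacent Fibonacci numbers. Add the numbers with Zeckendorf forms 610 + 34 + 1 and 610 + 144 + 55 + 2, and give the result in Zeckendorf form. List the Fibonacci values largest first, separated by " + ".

987 + 377 + 89 + 3

The two numbers are 645 and 811, so their sum is 1456.
Greedily peel off the largest Fibonacci term at each step:
largest Fibonacci ≤ 1456 is 987; 1456 − 987 = 469
largest Fibonacci ≤ 469 is 377; 469 − 377 = 92
largest Fibonacci ≤ 92 is 89; 92 − 89 = 3
largest Fibonacci ≤ 3 is 3; 3 − 3 = 0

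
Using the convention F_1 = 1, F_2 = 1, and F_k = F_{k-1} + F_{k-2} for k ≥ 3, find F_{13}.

233

Iterating the recurrence up to F_{9} = 34 and F_{8} = 21:
F_{10} = F_{9} + F_{8} = 34 + 21 = 55
F_{11} = F_{10} + F_{9} = 55 + 34 = 89
F_{12} = F_{11} + F_{10} = 89 + 55 = 144
F_{13} = F_{12} + F_{11} = 144 + 89 = 233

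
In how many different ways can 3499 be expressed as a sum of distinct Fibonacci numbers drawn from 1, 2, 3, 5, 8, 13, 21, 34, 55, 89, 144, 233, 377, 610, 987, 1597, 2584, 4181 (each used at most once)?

24

3499 = 2584+610+233+55+13+3+1 = 2584+610+233+55+8+5+3+1 = 2584+610+233+34+21+13+3+1 = … (21 more), for 24 in all.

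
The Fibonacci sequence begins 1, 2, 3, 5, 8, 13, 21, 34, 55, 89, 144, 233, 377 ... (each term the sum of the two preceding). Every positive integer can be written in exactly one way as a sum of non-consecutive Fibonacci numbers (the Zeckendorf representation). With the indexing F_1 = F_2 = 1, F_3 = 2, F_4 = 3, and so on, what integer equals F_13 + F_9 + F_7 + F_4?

283

F_13 + F_9 + F_7 + F_4 = 233 + 34 + 13 + 3 = 283.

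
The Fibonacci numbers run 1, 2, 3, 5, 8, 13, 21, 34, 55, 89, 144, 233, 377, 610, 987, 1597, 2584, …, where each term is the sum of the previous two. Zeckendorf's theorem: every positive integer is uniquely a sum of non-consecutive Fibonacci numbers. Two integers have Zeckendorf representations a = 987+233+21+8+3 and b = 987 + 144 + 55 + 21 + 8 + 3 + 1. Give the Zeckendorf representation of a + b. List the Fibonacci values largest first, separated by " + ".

The two numbers are 1252 and 1219, so their sum is 2471.
1597 ≤ 2471 < 2584, so take 1597; remainder 874
610 ≤ 874 < 987, so take 610; remainder 264
233 ≤ 264 < 377, so take 233; remainder 31
21 ≤ 31 < 34, so take 21; remainder 10
8 ≤ 10 < 13, so take 8; remainder 2
2 ≤ 2 < 3, so take 2; remainder 0

1597 + 610 + 233 + 21 + 8 + 2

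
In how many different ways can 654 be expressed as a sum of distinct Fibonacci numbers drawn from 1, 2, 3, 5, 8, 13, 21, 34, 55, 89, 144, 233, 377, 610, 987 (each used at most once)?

654 = 610+34+8+2 = 610+34+5+3+2 = 610+21+13+8+2 = … (11 more), for 14 in all.

14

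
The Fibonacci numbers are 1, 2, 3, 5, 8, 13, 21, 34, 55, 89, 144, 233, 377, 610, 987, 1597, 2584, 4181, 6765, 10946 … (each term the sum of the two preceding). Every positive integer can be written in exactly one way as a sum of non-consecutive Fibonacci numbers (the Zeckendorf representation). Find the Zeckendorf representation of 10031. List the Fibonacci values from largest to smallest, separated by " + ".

6765 + 2584 + 610 + 55 + 13 + 3 + 1

Greedily peel off the largest Fibonacci term at each step:
take 6765 (≤ 10031); 10031 − 6765 = 3266
take 2584 (≤ 3266); 3266 − 2584 = 682
take 610 (≤ 682); 682 − 610 = 72
take 55 (≤ 72); 72 − 55 = 17
take 13 (≤ 17); 17 − 13 = 4
take 3 (≤ 4); 4 − 3 = 1
take 1 (≤ 1); 1 − 1 = 0
So 10031 = 6765 + 2584 + 610 + 55 + 13 + 3 + 1, with no two terms consecutive in the sequence.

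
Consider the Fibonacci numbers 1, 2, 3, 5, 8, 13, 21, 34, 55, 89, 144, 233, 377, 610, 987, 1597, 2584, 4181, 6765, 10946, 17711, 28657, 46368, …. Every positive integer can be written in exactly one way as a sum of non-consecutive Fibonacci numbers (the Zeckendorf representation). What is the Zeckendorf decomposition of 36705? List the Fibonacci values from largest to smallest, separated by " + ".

Greedily peel off the largest Fibonacci term at each step:
36705: greatest Fibonacci not exceeding it is 28657, leaving 8048
8048: greatest Fibonacci not exceeding it is 6765, leaving 1283
1283: greatest Fibonacci not exceeding it is 987, leaving 296
296: greatest Fibonacci not exceeding it is 233, leaving 63
63: greatest Fibonacci not exceeding it is 55, leaving 8
8: greatest Fibonacci not exceeding it is 8, leaving 0
So 36705 = 28657 + 6765 + 987 + 233 + 55 + 8, with no two terms consecutive in the sequence.

28657 + 6765 + 987 + 233 + 55 + 8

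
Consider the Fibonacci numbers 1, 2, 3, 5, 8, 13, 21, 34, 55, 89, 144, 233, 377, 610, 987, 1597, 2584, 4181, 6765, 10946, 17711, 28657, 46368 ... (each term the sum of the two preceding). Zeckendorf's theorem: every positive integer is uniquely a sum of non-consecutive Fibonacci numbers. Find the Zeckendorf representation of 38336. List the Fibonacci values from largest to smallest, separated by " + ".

28657 + 6765 + 2584 + 233 + 89 + 8

Greedy algorithm:
subtract 28657 from 38336: 9679 remains
subtract 6765 from 9679: 2914 remains
subtract 2584 from 2914: 330 remains
subtract 233 from 330: 97 remains
subtract 89 from 97: 8 remains
subtract 8 from 8: 0 remains
So 38336 = 28657 + 6765 + 2584 + 233 + 89 + 8, with no two terms consecutive in the sequence.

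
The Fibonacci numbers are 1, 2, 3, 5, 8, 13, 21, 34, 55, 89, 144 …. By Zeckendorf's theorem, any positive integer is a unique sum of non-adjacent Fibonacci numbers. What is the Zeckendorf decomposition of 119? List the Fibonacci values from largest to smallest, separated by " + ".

89 + 21 + 8 + 1

119 − 89 = 30
30 − 21 = 9
9 − 8 = 1
1 − 1 = 0
So 119 = 89 + 21 + 8 + 1, with no two terms consecutive in the sequence.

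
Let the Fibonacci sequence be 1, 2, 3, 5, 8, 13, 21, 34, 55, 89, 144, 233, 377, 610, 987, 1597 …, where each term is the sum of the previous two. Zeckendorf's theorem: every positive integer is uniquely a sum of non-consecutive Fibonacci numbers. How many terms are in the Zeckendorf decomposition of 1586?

6

987 ≤ 1586 < 1597, so take 987; remainder 599
377 ≤ 599 < 610, so take 377; remainder 222
144 ≤ 222 < 233, so take 144; remainder 78
55 ≤ 78 < 89, so take 55; remainder 23
21 ≤ 23 < 34, so take 21; remainder 2
2 ≤ 2 < 3, so take 2; remainder 0
1586 = 987 + 377 + 144 + 55 + 21 + 2, which has 6 terms.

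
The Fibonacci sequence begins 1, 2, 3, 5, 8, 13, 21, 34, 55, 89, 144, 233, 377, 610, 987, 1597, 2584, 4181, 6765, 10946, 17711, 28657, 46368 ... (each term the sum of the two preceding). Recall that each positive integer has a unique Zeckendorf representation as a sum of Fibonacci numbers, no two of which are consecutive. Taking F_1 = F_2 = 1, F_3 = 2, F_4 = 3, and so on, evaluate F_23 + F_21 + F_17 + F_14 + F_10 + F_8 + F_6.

F_23 + F_21 + F_17 + F_14 + F_10 + F_8 + F_6 = 28657 + 10946 + 1597 + 377 + 55 + 21 + 8 = 41661.

41661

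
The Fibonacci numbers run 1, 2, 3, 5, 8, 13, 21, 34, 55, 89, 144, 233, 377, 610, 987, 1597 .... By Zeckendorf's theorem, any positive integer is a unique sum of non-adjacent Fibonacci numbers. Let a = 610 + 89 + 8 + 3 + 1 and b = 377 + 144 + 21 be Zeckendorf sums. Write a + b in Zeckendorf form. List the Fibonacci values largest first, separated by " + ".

987 + 233 + 21 + 8 + 3 + 1

The two numbers are 711 and 542, so their sum is 1253.
subtract 987 from 1253: 266 remains
subtract 233 from 266: 33 remains
subtract 21 from 33: 12 remains
subtract 8 from 12: 4 remains
subtract 3 from 4: 1 remains
subtract 1 from 1: 0 remains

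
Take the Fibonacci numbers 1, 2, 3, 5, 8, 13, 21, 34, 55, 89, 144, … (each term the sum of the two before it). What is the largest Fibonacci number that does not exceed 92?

89 ≤ 92 < 144, so the largest Fibonacci number not exceeding 92 is 89.

89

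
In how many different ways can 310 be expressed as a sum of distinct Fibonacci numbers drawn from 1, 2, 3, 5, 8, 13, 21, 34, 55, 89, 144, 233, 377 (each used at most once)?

10

Starting from the Zeckendorf form and repeatedly splitting a term F_k into F_{k−1} + F_{k−2} (when neither is already used) reaches every representation.
310 = 233+55+21+1 = 233+55+13+8+1 = 144+89+55+21+1 = 233+55+13+5+3+1 = 233+34+21+13+8+1 = … (5 more), for 10 in all.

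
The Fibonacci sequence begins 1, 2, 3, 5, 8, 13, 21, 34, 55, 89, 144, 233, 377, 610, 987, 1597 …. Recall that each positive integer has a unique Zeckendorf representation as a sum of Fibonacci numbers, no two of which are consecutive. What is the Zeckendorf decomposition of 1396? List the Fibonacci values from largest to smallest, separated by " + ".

take 987 (≤ 1396); 1396 − 987 = 409
take 377 (≤ 409); 409 − 377 = 32
take 21 (≤ 32); 32 − 21 = 11
take 8 (≤ 11); 11 − 8 = 3
take 3 (≤ 3); 3 − 3 = 0
So 1396 = 987 + 377 + 21 + 8 + 3, with no two terms consecutive in the sequence.

987 + 377 + 21 + 8 + 3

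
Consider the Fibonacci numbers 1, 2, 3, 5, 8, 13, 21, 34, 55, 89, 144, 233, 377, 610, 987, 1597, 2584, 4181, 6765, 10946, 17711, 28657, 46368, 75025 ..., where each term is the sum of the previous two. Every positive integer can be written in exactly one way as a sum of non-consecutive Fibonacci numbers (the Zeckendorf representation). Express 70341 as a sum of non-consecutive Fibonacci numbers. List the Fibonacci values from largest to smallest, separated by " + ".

46368 + 17711 + 4181 + 1597 + 377 + 89 + 13 + 5

largest Fibonacci ≤ 70341 is 46368; 70341 − 46368 = 23973
largest Fibonacci ≤ 23973 is 17711; 23973 − 17711 = 6262
largest Fibonacci ≤ 6262 is 4181; 6262 − 4181 = 2081
largest Fibonacci ≤ 2081 is 1597; 2081 − 1597 = 484
largest Fibonacci ≤ 484 is 377; 484 − 377 = 107
largest Fibonacci ≤ 107 is 89; 107 − 89 = 18
largest Fibonacci ≤ 18 is 13; 18 − 13 = 5
largest Fibonacci ≤ 5 is 5; 5 − 5 = 0
So 70341 = 46368 + 17711 + 4181 + 1597 + 377 + 89 + 13 + 5, with no two terms consecutive in the sequence.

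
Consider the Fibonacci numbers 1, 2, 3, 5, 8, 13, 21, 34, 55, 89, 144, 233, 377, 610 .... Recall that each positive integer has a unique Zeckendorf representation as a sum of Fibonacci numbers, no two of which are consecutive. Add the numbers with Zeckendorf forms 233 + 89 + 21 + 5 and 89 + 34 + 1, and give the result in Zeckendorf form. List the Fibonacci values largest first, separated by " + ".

The two numbers are 348 and 124, so their sum is 472.
Greedily peel off the largest Fibonacci term at each step:
377 ≤ 472 < 610, so take 377; remainder 95
89 ≤ 95 < 144, so take 89; remainder 6
5 ≤ 6 < 8, so take 5; remainder 1
1 ≤ 1 < 2, so take 1; remainder 0

377 + 89 + 5 + 1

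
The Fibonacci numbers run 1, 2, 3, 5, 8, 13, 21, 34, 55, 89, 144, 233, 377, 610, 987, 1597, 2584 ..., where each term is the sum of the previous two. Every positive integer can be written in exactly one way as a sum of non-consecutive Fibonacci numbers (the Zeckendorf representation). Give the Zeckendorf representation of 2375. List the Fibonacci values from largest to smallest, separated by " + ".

1597 + 610 + 144 + 21 + 3

Greedy algorithm:
largest Fibonacci ≤ 2375 is 1597; 2375 − 1597 = 778
largest Fibonacci ≤ 778 is 610; 778 − 610 = 168
largest Fibonacci ≤ 168 is 144; 168 − 144 = 24
largest Fibonacci ≤ 24 is 21; 24 − 21 = 3
largest Fibonacci ≤ 3 is 3; 3 − 3 = 0
So 2375 = 1597 + 610 + 144 + 21 + 3, with no two terms consecutive in the sequence.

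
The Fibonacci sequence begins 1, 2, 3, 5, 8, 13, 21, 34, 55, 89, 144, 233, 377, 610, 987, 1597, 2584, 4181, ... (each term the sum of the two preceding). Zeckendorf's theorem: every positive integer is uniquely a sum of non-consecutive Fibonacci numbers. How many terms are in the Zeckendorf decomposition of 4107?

6

4107 − 2584 = 1523
1523 − 987 = 536
536 − 377 = 159
159 − 144 = 15
15 − 13 = 2
2 − 2 = 0
4107 = 2584 + 987 + 377 + 144 + 13 + 2, which has 6 terms.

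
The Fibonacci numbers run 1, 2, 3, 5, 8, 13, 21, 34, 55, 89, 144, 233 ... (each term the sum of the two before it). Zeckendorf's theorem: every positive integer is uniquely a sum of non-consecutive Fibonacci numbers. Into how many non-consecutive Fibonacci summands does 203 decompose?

Repeatedly subtract the largest Fibonacci number that fits:
take 144 (≤ 203); 203 − 144 = 59
take 55 (≤ 59); 59 − 55 = 4
take 3 (≤ 4); 4 − 3 = 1
take 1 (≤ 1); 1 − 1 = 0
203 = 144 + 55 + 3 + 1, which has 4 terms.

4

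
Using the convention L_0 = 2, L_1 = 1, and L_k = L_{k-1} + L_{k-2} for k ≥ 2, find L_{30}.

Iterating the recurrence up to L_{24} = 103682 and L_{23} = 64079:
L_{25} = L_{24} + L_{23} = 103682 + 64079 = 167761
L_{26} = L_{25} + L_{24} = 167761 + 103682 = 271443
L_{27} = L_{26} + L_{25} = 271443 + 167761 = 439204
L_{28} = L_{27} + L_{26} = 439204 + 271443 = 710647
L_{29} = L_{28} + L_{27} = 710647 + 439204 = 1149851
L_{30} = L_{29} + L_{28} = 1149851 + 710647 = 1860498

1860498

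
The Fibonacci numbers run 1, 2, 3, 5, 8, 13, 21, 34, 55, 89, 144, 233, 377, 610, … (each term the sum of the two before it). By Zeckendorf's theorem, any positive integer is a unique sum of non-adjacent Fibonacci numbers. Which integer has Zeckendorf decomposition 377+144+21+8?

550

377+144+21+8 = 550.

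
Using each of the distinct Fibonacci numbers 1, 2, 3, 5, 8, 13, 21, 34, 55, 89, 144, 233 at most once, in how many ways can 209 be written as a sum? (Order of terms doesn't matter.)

8

Starting from the Zeckendorf form and repeatedly splitting a term F_k into F_{k−1} + F_{k−2} (when neither is already used) reaches every representation.
209 = 144+55+8+2 = 144+55+5+3+2 = 144+34+21+8+2 = 144+34+21+5+3+2 = 89+55+34+21+8+2 = … (3 more), for 8 in all.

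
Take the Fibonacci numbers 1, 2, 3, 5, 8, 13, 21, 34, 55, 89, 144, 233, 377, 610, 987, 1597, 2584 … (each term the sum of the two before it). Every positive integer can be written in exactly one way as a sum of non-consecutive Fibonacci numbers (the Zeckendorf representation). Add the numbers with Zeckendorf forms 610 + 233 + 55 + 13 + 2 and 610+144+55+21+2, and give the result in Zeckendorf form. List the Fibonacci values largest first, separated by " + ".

The two numbers are 913 and 832, so their sum is 1745.
1597 ≤ 1745 < 2584, so take 1597; remainder 148
144 ≤ 148 < 233, so take 144; remainder 4
3 ≤ 4 < 5, so take 3; remainder 1
1 ≤ 1 < 2, so take 1; remainder 0

1597 + 144 + 3 + 1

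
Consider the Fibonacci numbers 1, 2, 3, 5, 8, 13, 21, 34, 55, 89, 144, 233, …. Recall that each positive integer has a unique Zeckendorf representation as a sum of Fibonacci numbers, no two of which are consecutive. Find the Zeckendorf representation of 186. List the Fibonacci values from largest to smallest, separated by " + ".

144 ≤ 186 < 233, so take 144; remainder 42
34 ≤ 42 < 55, so take 34; remainder 8
8 ≤ 8 < 13, so take 8; remainder 0
So 186 = 144 + 34 + 8, with no two terms consecutive in the sequence.

144 + 34 + 8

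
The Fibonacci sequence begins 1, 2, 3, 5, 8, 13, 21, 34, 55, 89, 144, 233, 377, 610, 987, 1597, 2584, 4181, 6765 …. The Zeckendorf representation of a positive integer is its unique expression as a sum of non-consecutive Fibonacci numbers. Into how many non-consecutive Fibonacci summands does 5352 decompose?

6

Greedy algorithm:
5352 − 4181 = 1171
1171 − 987 = 184
184 − 144 = 40
40 − 34 = 6
6 − 5 = 1
1 − 1 = 0
5352 = 4181 + 987 + 144 + 34 + 5 + 1, which has 6 terms.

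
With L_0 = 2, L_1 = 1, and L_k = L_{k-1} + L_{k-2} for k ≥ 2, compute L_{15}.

1364

Iterating the recurrence up to L_{8} = 47 and L_{7} = 29:
L_{9} = L_{8} + L_{7} = 47 + 29 = 76
L_{10} = L_{9} + L_{8} = 76 + 47 = 123
L_{11} = L_{10} + L_{9} = 123 + 76 = 199
L_{12} = L_{11} + L_{10} = 199 + 123 = 322
L_{13} = L_{12} + L_{11} = 322 + 199 = 521
L_{14} = L_{13} + L_{12} = 521 + 322 = 843
L_{15} = L_{14} + L_{13} = 843 + 521 = 1364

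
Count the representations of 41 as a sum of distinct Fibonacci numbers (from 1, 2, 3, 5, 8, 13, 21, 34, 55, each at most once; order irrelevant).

2

41 = 34+5+2 = 21+13+5+2 — 2 representations.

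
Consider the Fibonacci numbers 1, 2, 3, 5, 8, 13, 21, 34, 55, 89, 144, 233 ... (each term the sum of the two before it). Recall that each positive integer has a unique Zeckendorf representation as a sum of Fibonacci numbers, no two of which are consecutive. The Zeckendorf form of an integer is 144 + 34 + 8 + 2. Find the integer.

144 + 34 + 8 + 2 = 188.

188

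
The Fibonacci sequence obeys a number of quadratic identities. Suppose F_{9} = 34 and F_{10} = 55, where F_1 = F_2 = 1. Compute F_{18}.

By the doubling identity F_{2k} = F_k(2F_{k+1} − F_k): F_{18} = 34·(2·55 − 34) = 34·76 = 2584.

2584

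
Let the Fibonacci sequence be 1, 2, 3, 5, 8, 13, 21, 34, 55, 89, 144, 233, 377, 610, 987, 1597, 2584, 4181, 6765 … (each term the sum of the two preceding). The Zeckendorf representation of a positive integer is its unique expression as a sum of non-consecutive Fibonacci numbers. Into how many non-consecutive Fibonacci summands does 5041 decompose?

largest Fibonacci ≤ 5041 is 4181; 5041 − 4181 = 860
largest Fibonacci ≤ 860 is 610; 860 − 610 = 250
largest Fibonacci ≤ 250 is 233; 250 − 233 = 17
largest Fibonacci ≤ 17 is 13; 17 − 13 = 4
largest Fibonacci ≤ 4 is 3; 4 − 3 = 1
largest Fibonacci ≤ 1 is 1; 1 − 1 = 0
5041 = 4181 + 610 + 233 + 13 + 3 + 1, which has 6 terms.

6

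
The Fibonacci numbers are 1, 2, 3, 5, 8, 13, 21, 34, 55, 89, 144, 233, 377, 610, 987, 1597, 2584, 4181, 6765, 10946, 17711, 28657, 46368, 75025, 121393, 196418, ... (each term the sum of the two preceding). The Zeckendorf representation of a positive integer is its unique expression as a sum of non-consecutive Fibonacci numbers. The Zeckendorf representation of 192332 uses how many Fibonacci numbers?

7

121393 ≤ 192332 < 196418, so take 121393; remainder 70939
46368 ≤ 70939 < 75025, so take 46368; remainder 24571
17711 ≤ 24571 < 28657, so take 17711; remainder 6860
6765 ≤ 6860 < 10946, so take 6765; remainder 95
89 ≤ 95 < 144, so take 89; remainder 6
5 ≤ 6 < 8, so take 5; remainder 1
1 ≤ 1 < 2, so take 1; remainder 0
192332 = 121393 + 46368 + 17711 + 6765 + 89 + 5 + 1, which has 7 terms.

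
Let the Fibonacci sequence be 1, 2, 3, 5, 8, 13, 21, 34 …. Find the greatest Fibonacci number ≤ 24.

21 ≤ 24 < 34, so the largest Fibonacci number not exceeding 24 is 21.

21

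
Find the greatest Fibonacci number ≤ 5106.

4181 ≤ 5106 < 6765, so the largest Fibonacci number not exceeding 5106 is 4181.

4181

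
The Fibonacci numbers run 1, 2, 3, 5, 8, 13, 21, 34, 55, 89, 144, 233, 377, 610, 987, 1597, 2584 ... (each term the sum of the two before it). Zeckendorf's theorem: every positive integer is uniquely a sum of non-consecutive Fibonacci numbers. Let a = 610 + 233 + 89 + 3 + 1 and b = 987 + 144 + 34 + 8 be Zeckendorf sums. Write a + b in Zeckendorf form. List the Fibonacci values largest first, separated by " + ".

The two numbers are 936 and 1173, so their sum is 2109.
subtract 1597 from 2109: 512 remains
subtract 377 from 512: 135 remains
subtract 89 from 135: 46 remains
subtract 34 from 46: 12 remains
subtract 8 from 12: 4 remains
subtract 3 from 4: 1 remains
subtract 1 from 1: 0 remains

1597 + 377 + 89 + 34 + 8 + 3 + 1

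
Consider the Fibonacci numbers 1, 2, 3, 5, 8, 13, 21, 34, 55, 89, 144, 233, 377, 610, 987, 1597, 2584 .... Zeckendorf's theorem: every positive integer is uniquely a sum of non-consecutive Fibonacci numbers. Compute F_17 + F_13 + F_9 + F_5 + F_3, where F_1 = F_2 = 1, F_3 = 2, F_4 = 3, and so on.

1871

F_17 + F_13 + F_9 + F_5 + F_3 = 1597 + 233 + 34 + 5 + 2 = 1871.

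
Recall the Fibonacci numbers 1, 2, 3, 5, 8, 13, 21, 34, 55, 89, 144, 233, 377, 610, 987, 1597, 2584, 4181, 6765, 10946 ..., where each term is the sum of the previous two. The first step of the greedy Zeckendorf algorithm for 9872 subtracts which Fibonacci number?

6765 ≤ 9872 < 10946, so the largest Fibonacci number not exceeding 9872 is 6765.

6765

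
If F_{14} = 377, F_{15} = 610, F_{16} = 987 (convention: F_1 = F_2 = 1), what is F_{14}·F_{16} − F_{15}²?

-1

377·987 − 610² = 372099 − 372100 = -1. (Cassini's identity: F_{k−1}F_{k+1} − F_k² = (−1)^k.)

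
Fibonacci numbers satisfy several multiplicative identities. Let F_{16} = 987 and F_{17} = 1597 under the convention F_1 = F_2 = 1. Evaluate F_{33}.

By F_{2k+1} = F_k² + F_{k+1}²: F_{33} = 987² + 1597² = 974169 + 2550409 = 3524578.

3524578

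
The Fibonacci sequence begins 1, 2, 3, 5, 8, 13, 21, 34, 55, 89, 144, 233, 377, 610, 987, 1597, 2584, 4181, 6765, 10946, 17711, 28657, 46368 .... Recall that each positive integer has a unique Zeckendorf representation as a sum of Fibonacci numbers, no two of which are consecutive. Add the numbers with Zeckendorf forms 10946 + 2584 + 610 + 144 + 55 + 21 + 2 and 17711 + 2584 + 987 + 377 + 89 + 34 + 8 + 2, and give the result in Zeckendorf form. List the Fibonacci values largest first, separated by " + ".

28657 + 6765 + 610 + 89 + 21 + 8 + 3 + 1

The two numbers are 14362 and 21792, so their sum is 36154.
subtract 28657 from 36154: 7497 remains
subtract 6765 from 7497: 732 remains
subtract 610 from 732: 122 remains
subtract 89 from 122: 33 remains
subtract 21 from 33: 12 remains
subtract 8 from 12: 4 remains
subtract 3 from 4: 1 remains
subtract 1 from 1: 0 remains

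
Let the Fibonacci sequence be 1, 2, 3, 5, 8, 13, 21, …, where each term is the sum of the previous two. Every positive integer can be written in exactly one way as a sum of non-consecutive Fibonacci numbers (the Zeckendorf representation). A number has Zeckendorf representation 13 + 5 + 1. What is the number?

19

13 + 5 + 1 = 19.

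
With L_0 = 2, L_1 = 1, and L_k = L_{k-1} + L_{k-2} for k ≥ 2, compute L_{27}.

Iterating the recurrence up to L_{20} = 15127 and L_{19} = 9349:
L_{21} = L_{20} + L_{19} = 15127 + 9349 = 24476
L_{22} = L_{21} + L_{20} = 24476 + 15127 = 39603
L_{23} = L_{22} + L_{21} = 39603 + 24476 = 64079
L_{24} = L_{23} + L_{22} = 64079 + 39603 = 103682
L_{25} = L_{24} + L_{23} = 103682 + 64079 = 167761
L_{26} = L_{25} + L_{24} = 167761 + 103682 = 271443
L_{27} = L_{26} + L_{25} = 271443 + 167761 = 439204

439204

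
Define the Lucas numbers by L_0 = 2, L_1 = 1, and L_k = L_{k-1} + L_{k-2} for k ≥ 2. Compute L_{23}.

64079

Iterating the recurrence up to L_{16} = 2207 and L_{15} = 1364:
L_{17} = L_{16} + L_{15} = 2207 + 1364 = 3571
L_{18} = L_{17} + L_{16} = 3571 + 2207 = 5778
L_{19} = L_{18} + L_{17} = 5778 + 3571 = 9349
L_{20} = L_{19} + L_{18} = 9349 + 5778 = 15127
L_{21} = L_{20} + L_{19} = 15127 + 9349 = 24476
L_{22} = L_{21} + L_{20} = 24476 + 15127 = 39603
L_{23} = L_{22} + L_{21} = 39603 + 24476 = 64079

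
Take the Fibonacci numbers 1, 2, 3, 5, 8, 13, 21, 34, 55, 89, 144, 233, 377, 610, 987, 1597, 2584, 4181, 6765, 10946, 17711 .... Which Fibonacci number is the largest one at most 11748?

10946

10946 ≤ 11748 < 17711, so the largest Fibonacci number not exceeding 11748 is 10946.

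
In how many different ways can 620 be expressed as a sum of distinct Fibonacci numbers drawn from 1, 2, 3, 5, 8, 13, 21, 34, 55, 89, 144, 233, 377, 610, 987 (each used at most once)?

10

620 = 610+8+2 = 610+5+3+2 = 377+233+8+2 = 377+233+5+3+2 = 377+144+89+8+2 = … (5 more), for 10 in all.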